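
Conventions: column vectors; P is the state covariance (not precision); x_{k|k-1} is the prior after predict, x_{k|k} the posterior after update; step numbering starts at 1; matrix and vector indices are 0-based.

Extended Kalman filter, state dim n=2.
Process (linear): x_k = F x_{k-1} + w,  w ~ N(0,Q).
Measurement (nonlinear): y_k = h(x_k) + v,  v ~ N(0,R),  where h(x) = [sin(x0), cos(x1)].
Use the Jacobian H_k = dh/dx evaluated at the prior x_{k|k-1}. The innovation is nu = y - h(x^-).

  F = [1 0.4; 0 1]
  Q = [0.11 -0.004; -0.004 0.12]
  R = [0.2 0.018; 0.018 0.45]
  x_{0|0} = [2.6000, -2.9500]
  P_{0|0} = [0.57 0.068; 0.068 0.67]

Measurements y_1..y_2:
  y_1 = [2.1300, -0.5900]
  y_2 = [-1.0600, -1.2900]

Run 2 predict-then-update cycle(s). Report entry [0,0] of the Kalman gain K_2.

K[0,0] = 1.1626

step 1: x^-=[1.4200, -2.9500]  P^-=[0.8416 0.3320; 0.3320 0.7900]  H_jac=[0.1502 0.0000; 0.0000 0.1904]  S=[0.2190 0.0275; 0.0275 0.4786]  K=[0.5648 0.0996; 0.1897 0.3034]  nu=[1.1413, 0.3917]  x^+=[2.1037, -2.6147]  P^+=[0.7639 0.2888; 0.2888 0.7349]
step 2: x^-=[1.0578, -2.6147]  P^-=[1.2225 0.5788; 0.5788 0.8549]  H_jac=[0.4908 0.0000; 0.0000 0.5028]  S=[0.4945 0.1608; 0.1608 0.6662]  K=[1.1626 0.1562; 0.3956 0.5498]  nu=[-1.9313, -0.4256]  x^+=[-1.2540, -3.6128]  P^+=[0.4795 0.1814; 0.1814 0.5062]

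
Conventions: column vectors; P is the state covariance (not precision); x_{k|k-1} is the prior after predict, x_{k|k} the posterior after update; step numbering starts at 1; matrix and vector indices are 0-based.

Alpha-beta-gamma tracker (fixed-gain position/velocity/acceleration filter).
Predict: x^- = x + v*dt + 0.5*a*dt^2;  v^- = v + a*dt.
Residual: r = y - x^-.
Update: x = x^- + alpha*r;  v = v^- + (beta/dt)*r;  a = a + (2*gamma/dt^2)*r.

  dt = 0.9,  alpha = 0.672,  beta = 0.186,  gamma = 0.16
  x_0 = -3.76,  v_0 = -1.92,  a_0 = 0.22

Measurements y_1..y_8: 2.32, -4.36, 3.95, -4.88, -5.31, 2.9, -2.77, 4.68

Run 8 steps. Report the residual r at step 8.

step 1: x_pred=-5.3989  r=7.7189  x^+=-0.2118  v^+=-0.1268  a^+=3.2694
step 2: x_pred=0.9982  r=-5.3582  x^+=-2.6025  v^+=1.7084  a^+=1.1526
step 3: x_pred=-0.5982  r=4.5482  x^+=2.4582  v^+=3.6857  a^+=2.9494
step 4: x_pred=6.9698  r=-11.8498  x^+=-0.9933  v^+=3.8912  a^+=-1.7320
step 5: x_pred=1.8073  r=-7.1173  x^+=-2.9755  v^+=0.8615  a^+=-4.5438
step 6: x_pred=-4.0404  r=6.9404  x^+=0.6235  v^+=-1.7936  a^+=-1.8019
step 7: x_pred=-1.7205  r=-1.0495  x^+=-2.4257  v^+=-3.6322  a^+=-2.2165
step 8: x_pred=-6.5924  r=11.2724  x^+=0.9826  v^+=-3.2974  a^+=2.2368

resid = 11.2724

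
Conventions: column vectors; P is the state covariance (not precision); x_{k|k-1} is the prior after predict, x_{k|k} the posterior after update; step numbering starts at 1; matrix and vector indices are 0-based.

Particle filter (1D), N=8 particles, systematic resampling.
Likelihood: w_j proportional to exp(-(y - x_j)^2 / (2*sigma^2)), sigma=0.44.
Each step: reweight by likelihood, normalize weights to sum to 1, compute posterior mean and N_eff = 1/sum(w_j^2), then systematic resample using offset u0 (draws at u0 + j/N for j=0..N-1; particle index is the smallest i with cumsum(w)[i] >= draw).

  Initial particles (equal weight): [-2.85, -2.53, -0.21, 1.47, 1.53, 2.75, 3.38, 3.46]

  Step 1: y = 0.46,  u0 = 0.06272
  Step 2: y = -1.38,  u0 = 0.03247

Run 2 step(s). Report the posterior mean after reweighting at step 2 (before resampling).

post_mean = -0.2100

step 1: w=[0.0000, 0.0000, 0.7171, 0.1640, 0.1188, 0.0000, 0.0000, 0.0000]  mean=0.2724  Neff=1.8008  idx=[2, 2, 2, 2, 2, 2, 3, 4]
step 2: w=[0.1667, 0.1667, 0.1667, 0.1667, 0.1667, 0.1667, 0.0000, 0.0000]  mean=-0.2100  Neff=6.0000  idx=[0, 0, 1, 2, 3, 3, 4, 5]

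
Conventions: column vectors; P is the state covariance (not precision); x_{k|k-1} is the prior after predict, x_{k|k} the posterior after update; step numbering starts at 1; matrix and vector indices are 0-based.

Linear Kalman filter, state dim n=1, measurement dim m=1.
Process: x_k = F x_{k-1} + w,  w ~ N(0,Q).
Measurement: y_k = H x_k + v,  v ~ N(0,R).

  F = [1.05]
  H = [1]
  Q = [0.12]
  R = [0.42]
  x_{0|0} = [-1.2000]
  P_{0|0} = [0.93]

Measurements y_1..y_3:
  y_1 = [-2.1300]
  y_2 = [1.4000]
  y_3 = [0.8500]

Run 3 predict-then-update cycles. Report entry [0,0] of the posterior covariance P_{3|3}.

P_post[0,0] = 0.1944

step 1: x^-=[-1.2600]  P^-=[1.1453]  S=[1.5653]  K=[0.7317]  nu=[-0.8700]  x^+=[-1.8966]  P^+=[0.3073]
step 2: x^-=[-1.9914]  P^-=[0.4588]  S=[0.8788]  K=[0.5221]  nu=[3.3914]  x^+=[-0.2208]  P^+=[0.2193]
step 3: x^-=[-0.2319]  P^-=[0.3617]  S=[0.7817]  K=[0.4627]  nu=[1.0819]  x^+=[0.2688]  P^+=[0.1944]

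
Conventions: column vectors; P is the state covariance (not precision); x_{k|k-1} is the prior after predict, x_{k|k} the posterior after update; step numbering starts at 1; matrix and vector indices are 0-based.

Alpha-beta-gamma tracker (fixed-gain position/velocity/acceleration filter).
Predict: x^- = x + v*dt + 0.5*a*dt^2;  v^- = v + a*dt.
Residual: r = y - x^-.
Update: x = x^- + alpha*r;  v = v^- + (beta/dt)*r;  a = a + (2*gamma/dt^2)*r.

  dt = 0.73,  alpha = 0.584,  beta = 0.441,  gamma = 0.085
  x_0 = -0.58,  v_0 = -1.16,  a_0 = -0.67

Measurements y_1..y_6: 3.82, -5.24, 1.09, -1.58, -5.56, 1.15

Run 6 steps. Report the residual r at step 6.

step 1: x_pred=-1.6053  r=5.4253  x^+=1.5631  v^+=1.6284  a^+=1.0607
step 2: x_pred=3.0344  r=-8.2744  x^+=-1.7978  v^+=-2.5959  a^+=-1.5789
step 3: x_pred=-4.1136  r=5.2036  x^+=-1.0747  v^+=-0.6050  a^+=0.0811
step 4: x_pred=-1.4947  r=-0.0853  x^+=-1.5445  v^+=-0.5973  a^+=0.0539
step 5: x_pred=-1.9662  r=-3.5938  x^+=-4.0650  v^+=-2.7290  a^+=-1.0926
step 6: x_pred=-6.3483  r=7.4983  x^+=-1.9693  v^+=1.0032  a^+=1.2995

resid = 7.4983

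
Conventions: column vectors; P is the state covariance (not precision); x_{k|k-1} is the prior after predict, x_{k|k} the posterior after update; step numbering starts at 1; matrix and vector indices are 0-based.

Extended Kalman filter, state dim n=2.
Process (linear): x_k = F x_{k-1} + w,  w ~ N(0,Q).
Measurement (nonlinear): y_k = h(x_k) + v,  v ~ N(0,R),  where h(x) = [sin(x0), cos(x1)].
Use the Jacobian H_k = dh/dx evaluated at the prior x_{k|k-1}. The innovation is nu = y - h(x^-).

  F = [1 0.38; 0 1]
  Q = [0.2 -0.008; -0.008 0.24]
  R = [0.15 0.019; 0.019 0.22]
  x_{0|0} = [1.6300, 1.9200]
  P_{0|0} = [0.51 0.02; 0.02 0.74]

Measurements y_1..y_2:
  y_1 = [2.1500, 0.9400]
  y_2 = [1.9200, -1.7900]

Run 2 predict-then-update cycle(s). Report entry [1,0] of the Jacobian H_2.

H_jac[1,0] = 0.0000

step 1: x^-=[2.3596, 1.9200]  P^-=[0.8321 0.2932; 0.2932 0.9800]  H_jac=[-0.7095 0.0000; 0.0000 -0.9396]  S=[0.5689 0.2145; 0.2145 1.0853]  K=[-1.0179 -0.0527; -0.0495 -0.8387]  nu=[1.4453, 1.2821]  x^+=[0.8208, 0.7731]  P^+=[0.2166 0.0329; 0.0329 0.1974]
step 2: x^-=[1.1146, 0.7731]  P^-=[0.4701 0.0999; 0.0999 0.4374]  H_jac=[0.4405 0.0000; 0.0000 -0.6984]  S=[0.2412 -0.0117; -0.0117 0.4333]  K=[0.8518 -0.1380; 0.1484 -0.7009]  nu=[1.0223, -2.5057]  x^+=[2.3311, 2.6810]  P^+=[0.2841 0.0203; 0.0203 0.2168]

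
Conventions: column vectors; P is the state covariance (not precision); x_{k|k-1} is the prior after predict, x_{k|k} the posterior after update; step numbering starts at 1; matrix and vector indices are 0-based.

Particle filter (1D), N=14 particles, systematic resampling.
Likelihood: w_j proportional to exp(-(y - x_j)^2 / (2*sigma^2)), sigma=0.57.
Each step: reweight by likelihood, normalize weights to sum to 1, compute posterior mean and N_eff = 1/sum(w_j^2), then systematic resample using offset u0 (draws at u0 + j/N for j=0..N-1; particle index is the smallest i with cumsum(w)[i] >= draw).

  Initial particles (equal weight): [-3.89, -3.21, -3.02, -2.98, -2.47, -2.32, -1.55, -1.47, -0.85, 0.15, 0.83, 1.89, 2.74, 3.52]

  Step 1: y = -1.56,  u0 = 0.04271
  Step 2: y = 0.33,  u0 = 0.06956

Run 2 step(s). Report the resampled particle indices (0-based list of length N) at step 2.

resampled_idx = [7, 10, 12, 12, 12, 12, 12, 12, 13, 13, 13, 13, 13, 13]

step 1: w=[0.0001, 0.0047, 0.0116, 0.0138, 0.0861, 0.1266, 0.3079, 0.3041, 0.1417, 0.0034, 0.0000, 0.0000, 0.0000, 0.0000]  mean=-1.6419  Neff=4.3263  idx=[4, 4, 5, 6, 6, 6, 6, 6, 7, 7, 7, 7, 8, 8]
step 2: w=[0.0000, 0.0000, 0.0001, 0.0153, 0.0153, 0.0153, 0.0153, 0.0153, 0.0241, 0.0241, 0.0241, 0.0241, 0.4135, 0.4135]  mean=-0.9635  Neff=2.8945  idx=[7, 10, 12, 12, 12, 12, 12, 12, 13, 13, 13, 13, 13, 13]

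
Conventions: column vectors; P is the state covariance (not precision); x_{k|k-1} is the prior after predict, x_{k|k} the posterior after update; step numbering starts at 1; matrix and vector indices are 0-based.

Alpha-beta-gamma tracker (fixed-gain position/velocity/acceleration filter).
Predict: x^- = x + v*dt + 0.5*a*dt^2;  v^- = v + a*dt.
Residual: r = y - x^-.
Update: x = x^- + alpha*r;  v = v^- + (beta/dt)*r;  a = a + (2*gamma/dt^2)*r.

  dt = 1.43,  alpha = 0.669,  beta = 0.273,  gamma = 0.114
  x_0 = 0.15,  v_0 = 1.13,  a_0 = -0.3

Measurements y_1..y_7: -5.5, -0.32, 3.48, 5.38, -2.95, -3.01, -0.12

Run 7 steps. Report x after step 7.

step 1: x_pred=1.4592  r=-6.9592  x^+=-3.1965  v^+=-0.6276  a^+=-1.0759
step 2: x_pred=-5.1940  r=4.8740  x^+=-1.9333  v^+=-1.2356  a^+=-0.5325
step 3: x_pred=-4.2447  r=7.7247  x^+=0.9231  v^+=-0.5224  a^+=0.3288
step 4: x_pred=0.5123  r=4.8677  x^+=3.7688  v^+=0.8771  a^+=0.8715
step 5: x_pred=5.9141  r=-8.8641  x^+=-0.0160  v^+=0.4311  a^+=-0.1168
step 6: x_pred=0.4811  r=-3.4911  x^+=-1.8544  v^+=-0.4024  a^+=-0.5060
step 7: x_pred=-2.9472  r=2.8272  x^+=-1.0558  v^+=-0.5863  a^+=-0.1908

x_post = -1.0558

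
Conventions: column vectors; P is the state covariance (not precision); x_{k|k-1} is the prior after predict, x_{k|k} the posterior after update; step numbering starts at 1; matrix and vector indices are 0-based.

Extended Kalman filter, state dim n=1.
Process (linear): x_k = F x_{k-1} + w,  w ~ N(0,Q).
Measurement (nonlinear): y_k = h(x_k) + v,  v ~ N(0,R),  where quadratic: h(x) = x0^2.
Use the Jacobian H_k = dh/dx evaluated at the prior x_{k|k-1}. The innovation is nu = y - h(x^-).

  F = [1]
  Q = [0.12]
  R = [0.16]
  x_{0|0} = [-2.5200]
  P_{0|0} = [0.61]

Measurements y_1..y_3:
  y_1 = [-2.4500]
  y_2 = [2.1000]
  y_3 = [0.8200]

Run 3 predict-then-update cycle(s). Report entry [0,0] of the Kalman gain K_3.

K[0,0] = -0.3157

step 1: x^-=[-2.5200]  P^-=[0.7300]  H_jac=[-5.0400]  S=[18.7032]  K=[-0.1967]  nu=[-8.8004]  x^+=[-0.7888]  P^+=[0.0062]
step 2: x^-=[-0.7888]  P^-=[0.1262]  H_jac=[-1.5777]  S=[0.4742]  K=[-0.4200]  nu=[1.4778]  x^+=[-1.4095]  P^+=[0.0426]
step 3: x^-=[-1.4095]  P^-=[0.1626]  H_jac=[-2.8189]  S=[1.4521]  K=[-0.3157]  nu=[-1.1666]  x^+=[-1.0412]  P^+=[0.0179]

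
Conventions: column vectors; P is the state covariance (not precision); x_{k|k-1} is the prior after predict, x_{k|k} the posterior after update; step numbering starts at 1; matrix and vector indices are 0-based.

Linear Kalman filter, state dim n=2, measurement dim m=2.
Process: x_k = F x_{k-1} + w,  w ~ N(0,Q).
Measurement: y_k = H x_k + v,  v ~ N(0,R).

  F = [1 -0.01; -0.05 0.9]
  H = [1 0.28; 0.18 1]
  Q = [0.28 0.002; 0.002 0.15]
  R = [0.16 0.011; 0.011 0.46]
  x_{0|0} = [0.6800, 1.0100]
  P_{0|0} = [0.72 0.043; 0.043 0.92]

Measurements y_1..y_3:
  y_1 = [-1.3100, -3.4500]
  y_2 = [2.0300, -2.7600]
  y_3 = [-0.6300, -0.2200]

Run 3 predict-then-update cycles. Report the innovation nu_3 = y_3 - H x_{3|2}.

step 1: x^-=[0.6699, 0.8750]  P^-=[0.9992 -0.0036; -0.0036 0.8931]  S=[1.2273 0.4372; 0.4372 1.3842]  K=[0.8654 -0.1460; -0.0325 0.6550]  nu=[-2.2249, -4.4456]  x^+=[-0.6066, -1.9647]  P^+=[0.1611 -0.0866; -0.0866 0.3165]
step 2: x^-=[-0.5870, -1.7379]  P^-=[0.4429 -0.0869; -0.0869 0.4146]  S=[0.5867 0.1155; 0.1155 0.8577]  K=[0.7345 -0.1073; -0.0430 0.4710]  nu=[3.1036, -0.9165]  x^+=[1.7909, -2.3029]  P^+=[0.1347 -0.0655; -0.0655 0.2280]
step 3: x^-=[1.8140, -2.1622]  P^-=[0.4160 -0.0658; -0.0658 0.3409]  S=[0.5659 0.1122; 0.1122 0.7907]  K=[0.7206 -0.0908; -0.0310 0.4205]  nu=[-1.8386, 1.6157]  x^+=[0.3424, -1.4257]  P^+=[0.1303 -0.0573; -0.0573 0.2034]

innov = [-1.8386, 1.6157]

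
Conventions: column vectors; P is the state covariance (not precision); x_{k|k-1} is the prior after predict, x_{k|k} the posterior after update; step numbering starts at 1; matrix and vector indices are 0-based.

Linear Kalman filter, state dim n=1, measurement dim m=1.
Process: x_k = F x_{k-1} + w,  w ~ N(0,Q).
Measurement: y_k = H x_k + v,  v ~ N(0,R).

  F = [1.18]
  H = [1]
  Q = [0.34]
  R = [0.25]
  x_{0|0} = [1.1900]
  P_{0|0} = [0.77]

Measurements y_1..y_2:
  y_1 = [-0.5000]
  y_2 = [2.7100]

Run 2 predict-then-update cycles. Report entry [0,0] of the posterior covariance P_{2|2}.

step 1: x^-=[1.4042]  P^-=[1.4121]  S=[1.6621]  K=[0.8496]  nu=[-1.9042]  x^+=[-0.2136]  P^+=[0.2124]
step 2: x^-=[-0.2520]  P^-=[0.6357]  S=[0.8857]  K=[0.7178]  nu=[2.9620]  x^+=[1.8740]  P^+=[0.1794]

P_post[0,0] = 0.1794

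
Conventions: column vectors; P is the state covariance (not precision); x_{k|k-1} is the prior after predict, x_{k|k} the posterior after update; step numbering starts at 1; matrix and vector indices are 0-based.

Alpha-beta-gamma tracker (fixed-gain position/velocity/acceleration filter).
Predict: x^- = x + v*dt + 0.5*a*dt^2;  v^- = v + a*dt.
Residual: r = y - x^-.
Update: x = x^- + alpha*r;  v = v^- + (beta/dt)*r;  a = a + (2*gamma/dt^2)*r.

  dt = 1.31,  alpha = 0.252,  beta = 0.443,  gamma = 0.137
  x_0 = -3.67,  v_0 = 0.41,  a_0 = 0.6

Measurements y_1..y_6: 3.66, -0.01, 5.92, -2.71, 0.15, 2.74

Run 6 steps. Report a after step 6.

a_post = -1.7343

step 1: x_pred=-2.6181  r=6.2781  x^+=-1.0360  v^+=3.3190  a^+=1.6024
step 2: x_pred=4.6869  r=-4.6969  x^+=3.5033  v^+=3.8298  a^+=0.8525
step 3: x_pred=9.2518  r=-3.3318  x^+=8.4122  v^+=3.8198  a^+=0.3205
step 4: x_pred=13.6912  r=-16.4012  x^+=9.5581  v^+=-1.3067  a^+=-2.2982
step 5: x_pred=5.8744  r=-5.7244  x^+=4.4318  v^+=-6.2531  a^+=-3.2122
step 6: x_pred=-6.5159  r=9.2559  x^+=-4.1834  v^+=-7.3310  a^+=-1.7343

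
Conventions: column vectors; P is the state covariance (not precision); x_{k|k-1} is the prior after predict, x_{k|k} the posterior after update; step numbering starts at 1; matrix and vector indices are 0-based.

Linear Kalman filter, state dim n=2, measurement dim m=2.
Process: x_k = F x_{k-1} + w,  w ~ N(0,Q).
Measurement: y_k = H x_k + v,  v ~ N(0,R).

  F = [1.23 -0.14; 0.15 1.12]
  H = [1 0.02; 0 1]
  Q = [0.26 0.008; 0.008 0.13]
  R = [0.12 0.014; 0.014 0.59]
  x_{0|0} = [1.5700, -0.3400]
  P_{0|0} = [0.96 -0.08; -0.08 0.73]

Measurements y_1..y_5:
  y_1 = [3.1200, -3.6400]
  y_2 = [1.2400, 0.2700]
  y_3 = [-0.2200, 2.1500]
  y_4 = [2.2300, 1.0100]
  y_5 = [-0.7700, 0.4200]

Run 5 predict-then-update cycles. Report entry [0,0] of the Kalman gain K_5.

step 1: x^-=[1.9787, -0.1453]  P^-=[1.7542 -0.0379; -0.0379 1.0404]  S=[1.8731 -0.0031; -0.0031 1.6304]  K=[0.9361 -0.0215; -0.0081 0.6381]  nu=[1.1442, -3.4947]  x^+=[3.1248, -2.3846]  P^+=[0.1120 0.0004; 0.0004 0.3764]
step 2: x^-=[4.1773, -2.2020]  P^-=[0.4367 -0.0298; -0.0298 0.6048]  S=[0.5558 -0.0037; -0.0037 1.1948]  K=[0.7846 -0.0225; -0.0284 0.5061]  nu=[-2.8933, 2.4720]  x^+=[1.8517, -0.8686]  P^+=[0.0939 -0.0023; -0.0023 0.2982]
step 3: x^-=[2.3992, -0.6951]  P^-=[0.4087 -0.0245; -0.0245 0.5054]  S=[0.5279 -0.0004; -0.0004 1.0954]  K=[0.7732 -0.0221; -0.0270 0.4614]  nu=[-2.6053, 2.8451]  x^+=[0.3219, 0.6878]  P^+=[0.0925 -0.0022; -0.0022 0.2718]
step 4: x^-=[0.2996, 0.8187]  P^-=[0.4061 -0.0206; -0.0206 0.4723]  S=[0.5254 0.0029; 0.0029 1.0623]  K=[0.7722 -0.0215; -0.0236 0.4447]  nu=[1.9140, 0.1913]  x^+=[1.7734, 0.8586]  P^+=[0.0924 -0.0018; -0.0018 0.2620]
step 5: x^-=[2.0611, 1.2276]  P^-=[0.4056 -0.0185; -0.0185 0.4602]  S=[0.5250 0.0047; 0.0047 1.0502]  K=[0.7720 -0.0211; -0.0217 0.4383]  nu=[-2.8557, -0.8076]  x^+=[-0.1263, 0.9356]  P^+=[0.0924 -0.0016; -0.0016 0.2583]

K[0,0] = 0.7720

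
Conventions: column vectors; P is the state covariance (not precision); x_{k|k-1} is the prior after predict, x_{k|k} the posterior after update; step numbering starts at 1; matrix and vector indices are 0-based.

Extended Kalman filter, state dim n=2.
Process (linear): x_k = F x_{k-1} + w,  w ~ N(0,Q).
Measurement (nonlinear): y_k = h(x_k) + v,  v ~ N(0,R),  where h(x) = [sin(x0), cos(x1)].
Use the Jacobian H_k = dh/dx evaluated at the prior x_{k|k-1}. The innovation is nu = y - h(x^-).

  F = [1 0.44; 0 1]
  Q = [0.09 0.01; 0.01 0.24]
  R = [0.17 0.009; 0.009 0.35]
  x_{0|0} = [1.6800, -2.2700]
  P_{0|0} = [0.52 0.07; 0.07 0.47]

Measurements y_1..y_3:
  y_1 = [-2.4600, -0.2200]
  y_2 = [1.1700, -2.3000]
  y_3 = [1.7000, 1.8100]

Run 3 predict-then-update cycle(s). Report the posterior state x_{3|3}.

x_post = [-5.1992, -4.5271]

step 1: x^-=[0.6812, -2.2700]  P^-=[0.7626 0.2868; 0.2868 0.7100]  H_jac=[0.7768 0.0000; 0.0000 0.7654]  S=[0.6302 0.1795; 0.1795 0.7659]  K=[0.9198 0.0710; 0.1623 0.6715]  nu=[-3.0897, 0.4236]  x^+=[-2.1307, -2.4869]  P^+=[0.2021 0.0433; 0.0433 0.3090]
step 2: x^-=[-3.2249, -2.4869]  P^-=[0.3900 0.1892; 0.1892 0.5490]  H_jac=[-0.9965 0.0000; 0.0000 0.6089]  S=[0.5573 -0.1058; -0.1058 0.5535]  K=[-0.6826 0.0777; -0.2321 0.5595]  nu=[1.0868, -1.5068]  x^+=[-4.0838, -3.5822]  P^+=[0.1158 0.0345; 0.0345 0.3182]
step 3: x^-=[-5.6600, -3.5822]  P^-=[0.2977 0.1845; 0.1845 0.5582]  H_jac=[0.8120 0.0000; 0.0000 -0.4265]  S=[0.3663 -0.0549; -0.0549 0.4515]  K=[0.6456 -0.0958; 0.3362 -0.4863]  nu=[1.1164, 2.7145]  x^+=[-5.1992, -4.5271]  P^+=[0.1341 0.0650; 0.0650 0.3920]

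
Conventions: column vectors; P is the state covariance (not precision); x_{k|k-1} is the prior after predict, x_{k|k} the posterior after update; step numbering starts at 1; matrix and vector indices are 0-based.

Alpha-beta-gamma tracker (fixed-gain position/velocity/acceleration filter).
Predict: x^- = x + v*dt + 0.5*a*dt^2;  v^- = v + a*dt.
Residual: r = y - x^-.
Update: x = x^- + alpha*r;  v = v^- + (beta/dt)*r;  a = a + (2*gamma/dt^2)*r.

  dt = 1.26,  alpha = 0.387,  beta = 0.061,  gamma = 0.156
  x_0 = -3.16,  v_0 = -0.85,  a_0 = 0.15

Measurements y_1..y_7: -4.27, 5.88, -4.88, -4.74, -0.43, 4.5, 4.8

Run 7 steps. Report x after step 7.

step 1: x_pred=-4.1119  r=-0.1581  x^+=-4.1731  v^+=-0.6687  a^+=0.1189
step 2: x_pred=-4.9212  r=10.8012  x^+=-0.7411  v^+=0.0041  a^+=2.2416
step 3: x_pred=1.0435  r=-5.9235  x^+=-1.2489  v^+=2.5418  a^+=1.0775
step 4: x_pred=2.8091  r=-7.5491  x^+=-0.1124  v^+=3.5340  a^+=-0.4060
step 5: x_pred=4.0181  r=-4.4481  x^+=2.2967  v^+=2.8070  a^+=-1.2802
step 6: x_pred=4.8173  r=-0.3173  x^+=4.6945  v^+=1.1786  a^+=-1.3426
step 7: x_pred=5.1139  r=-0.3139  x^+=4.9924  v^+=-0.5282  a^+=-1.4042

x_post = 4.9924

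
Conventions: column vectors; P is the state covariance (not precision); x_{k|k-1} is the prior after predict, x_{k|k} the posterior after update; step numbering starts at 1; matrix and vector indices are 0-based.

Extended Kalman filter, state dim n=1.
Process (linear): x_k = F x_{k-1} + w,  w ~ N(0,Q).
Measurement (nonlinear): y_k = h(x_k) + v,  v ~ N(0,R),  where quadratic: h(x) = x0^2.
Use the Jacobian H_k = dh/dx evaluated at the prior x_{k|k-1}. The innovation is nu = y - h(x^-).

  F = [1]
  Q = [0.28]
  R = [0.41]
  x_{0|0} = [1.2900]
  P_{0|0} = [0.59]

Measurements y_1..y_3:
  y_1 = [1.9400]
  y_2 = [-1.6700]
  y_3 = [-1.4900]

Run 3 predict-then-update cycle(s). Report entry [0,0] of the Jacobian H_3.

H_jac[0,0] = 0.5404

step 1: x^-=[1.2900]  P^-=[0.8700]  H_jac=[2.5800]  S=[6.2011]  K=[0.3620]  nu=[0.2759]  x^+=[1.3899]  P^+=[0.0575]
step 2: x^-=[1.3899]  P^-=[0.3375]  H_jac=[2.7797]  S=[3.0180]  K=[0.3109]  nu=[-3.6017]  x^+=[0.2702]  P^+=[0.0459]
step 3: x^-=[0.2702]  P^-=[0.3259]  H_jac=[0.5404]  S=[0.5051]  K=[0.3486]  nu=[-1.5630]  x^+=[-0.2746]  P^+=[0.2645]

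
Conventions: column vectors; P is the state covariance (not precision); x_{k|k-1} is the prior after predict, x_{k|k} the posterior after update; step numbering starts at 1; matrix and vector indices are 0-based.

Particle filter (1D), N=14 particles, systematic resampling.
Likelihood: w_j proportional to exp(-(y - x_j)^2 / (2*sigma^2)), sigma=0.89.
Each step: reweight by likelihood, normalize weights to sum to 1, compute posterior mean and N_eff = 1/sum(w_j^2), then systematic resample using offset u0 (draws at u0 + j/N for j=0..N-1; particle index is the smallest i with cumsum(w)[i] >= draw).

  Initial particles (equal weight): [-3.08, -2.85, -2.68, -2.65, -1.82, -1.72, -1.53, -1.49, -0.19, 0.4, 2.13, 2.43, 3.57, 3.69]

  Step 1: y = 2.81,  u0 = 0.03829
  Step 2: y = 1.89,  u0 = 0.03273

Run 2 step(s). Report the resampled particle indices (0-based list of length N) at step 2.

step 1: w=[0.0000, 0.0000, 0.0000, 0.0000, 0.0000, 0.0000, 0.0000, 0.0000, 0.0011, 0.0085, 0.2492, 0.3046, 0.2318, 0.2047]  mean=2.8570  Neff=3.9903  idx=[10, 10, 10, 10, 11, 11, 11, 11, 12, 12, 12, 13, 13, 13]
step 2: w=[0.1194, 0.1194, 0.1194, 0.1194, 0.1030, 0.1030, 0.1030, 0.1030, 0.0208, 0.0208, 0.0208, 0.0160, 0.0160, 0.0160]  mean=2.4186  Neff=9.8526  idx=[0, 0, 1, 2, 2, 3, 3, 4, 5, 5, 6, 7, 8, 11]

resampled_idx = [0, 0, 1, 2, 2, 3, 3, 4, 5, 5, 6, 7, 8, 11]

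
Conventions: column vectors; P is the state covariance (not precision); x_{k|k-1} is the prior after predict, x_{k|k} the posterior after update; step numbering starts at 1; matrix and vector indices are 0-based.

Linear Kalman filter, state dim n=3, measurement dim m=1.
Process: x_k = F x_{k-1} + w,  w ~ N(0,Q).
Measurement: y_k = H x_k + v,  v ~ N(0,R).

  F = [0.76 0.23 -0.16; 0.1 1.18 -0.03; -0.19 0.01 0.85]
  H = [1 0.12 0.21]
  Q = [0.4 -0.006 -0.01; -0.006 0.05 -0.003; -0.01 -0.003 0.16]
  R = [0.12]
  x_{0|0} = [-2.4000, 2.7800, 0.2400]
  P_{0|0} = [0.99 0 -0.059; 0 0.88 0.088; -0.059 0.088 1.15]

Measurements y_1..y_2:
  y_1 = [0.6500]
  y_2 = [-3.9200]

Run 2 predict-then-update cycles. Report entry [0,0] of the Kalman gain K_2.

step 1: x^-=[-1.2230, 3.0332, 0.6878]  P^-=[1.0557 0.2987 -0.3302; 0.2987 1.2804 0.0421; -0.3302 0.0421 1.0473]  S=[1.1754]  K=[0.8696; 0.3923; -0.0895]  nu=[1.3646]  x^+=[-0.0363, 3.5686, 0.5657]  P^+=[0.1668 -0.1024 -0.2387; -0.1024 1.0994 0.0834; -0.2387 0.0834 1.0378]
step 2: x^-=[0.7027, 4.1903, 0.5234]  P^-=[0.5972 0.2088 -0.3143; 0.2088 1.5548 0.0652; -0.3143 0.0652 0.9949]  S=[0.7048]  K=[0.7892; 0.5804; -0.1384]  nu=[-5.2354]  x^+=[-3.4289, 1.1517, 1.2479]  P^+=[0.1582 -0.1140 -0.2373; -0.1140 1.3174 0.1218; -0.2373 0.1218 0.9814]

K[0,0] = 0.7892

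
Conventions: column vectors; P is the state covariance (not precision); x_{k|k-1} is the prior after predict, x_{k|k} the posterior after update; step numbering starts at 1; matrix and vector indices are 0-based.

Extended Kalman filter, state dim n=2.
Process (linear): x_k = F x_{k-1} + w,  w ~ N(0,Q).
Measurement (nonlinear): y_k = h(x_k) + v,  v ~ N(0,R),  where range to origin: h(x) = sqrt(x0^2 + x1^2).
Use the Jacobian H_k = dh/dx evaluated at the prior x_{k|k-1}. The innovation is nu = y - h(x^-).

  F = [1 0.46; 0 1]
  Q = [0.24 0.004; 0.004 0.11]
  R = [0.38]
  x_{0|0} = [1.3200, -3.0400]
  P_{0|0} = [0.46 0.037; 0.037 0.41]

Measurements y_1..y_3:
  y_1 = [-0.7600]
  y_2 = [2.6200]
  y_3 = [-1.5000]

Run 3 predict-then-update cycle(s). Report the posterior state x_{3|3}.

x_post = [-1.2575, -1.0481]

step 1: x^-=[-0.0784, -3.0400]  P^-=[0.8208 0.2296; 0.2296 0.5200]  H_jac=[-0.0258 -0.9997]  S=[0.9120]  K=[-0.2749; -0.5765]  nu=[-3.8010]  x^+=[0.9664, -0.8489]  P^+=[0.7519 0.0851; 0.0851 0.2169]
step 2: x^-=[0.5759, -0.8489]  P^-=[1.1161 0.1889; 0.1889 0.3269]  H_jac=[0.5614 -0.8276]  S=[0.7801]  K=[0.6028; -0.2109]  nu=[1.5942]  x^+=[1.5368, -1.1851]  P^+=[0.8326 0.2880; 0.2880 0.2922]
step 3: x^-=[0.9917, -1.1851]  P^-=[1.3995 0.4265; 0.4265 0.4022]  H_jac=[0.6418 -0.7669]  S=[0.7732]  K=[0.7386; -0.0450]  nu=[-3.0453]  x^+=[-1.2575, -1.0481]  P^+=[0.9777 0.4522; 0.4522 0.4007]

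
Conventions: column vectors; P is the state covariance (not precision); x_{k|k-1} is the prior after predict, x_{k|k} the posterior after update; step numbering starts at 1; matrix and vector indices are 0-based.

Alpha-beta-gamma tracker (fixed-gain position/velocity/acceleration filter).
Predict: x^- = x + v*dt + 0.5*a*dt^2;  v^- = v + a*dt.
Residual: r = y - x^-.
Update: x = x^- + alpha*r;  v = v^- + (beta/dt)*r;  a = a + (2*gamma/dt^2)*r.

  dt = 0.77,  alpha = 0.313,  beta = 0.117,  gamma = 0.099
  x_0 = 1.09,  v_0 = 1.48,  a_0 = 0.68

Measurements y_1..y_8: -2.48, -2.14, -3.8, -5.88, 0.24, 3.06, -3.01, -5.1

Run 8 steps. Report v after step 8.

v_post = 4.8248

step 1: x_pred=2.4312  r=-4.9112  x^+=0.8940  v^+=1.2574  a^+=-0.9601
step 2: x_pred=1.5775  r=-3.7175  x^+=0.4139  v^+=-0.0468  a^+=-2.2016
step 3: x_pred=-0.2747  r=-3.5253  x^+=-1.3782  v^+=-2.2777  a^+=-3.3788
step 4: x_pred=-4.1336  r=-1.7464  x^+=-4.6802  v^+=-5.1447  a^+=-3.9621
step 5: x_pred=-9.8162  r=10.0562  x^+=-6.6686  v^+=-6.6675  a^+=-0.6038
step 6: x_pred=-11.9816  r=15.0416  x^+=-7.2736  v^+=-4.8468  a^+=4.4194
step 7: x_pred=-9.6955  r=6.6855  x^+=-7.6029  v^+=-0.4281  a^+=6.6520
step 8: x_pred=-5.9605  r=0.8605  x^+=-5.6912  v^+=4.8248  a^+=6.9394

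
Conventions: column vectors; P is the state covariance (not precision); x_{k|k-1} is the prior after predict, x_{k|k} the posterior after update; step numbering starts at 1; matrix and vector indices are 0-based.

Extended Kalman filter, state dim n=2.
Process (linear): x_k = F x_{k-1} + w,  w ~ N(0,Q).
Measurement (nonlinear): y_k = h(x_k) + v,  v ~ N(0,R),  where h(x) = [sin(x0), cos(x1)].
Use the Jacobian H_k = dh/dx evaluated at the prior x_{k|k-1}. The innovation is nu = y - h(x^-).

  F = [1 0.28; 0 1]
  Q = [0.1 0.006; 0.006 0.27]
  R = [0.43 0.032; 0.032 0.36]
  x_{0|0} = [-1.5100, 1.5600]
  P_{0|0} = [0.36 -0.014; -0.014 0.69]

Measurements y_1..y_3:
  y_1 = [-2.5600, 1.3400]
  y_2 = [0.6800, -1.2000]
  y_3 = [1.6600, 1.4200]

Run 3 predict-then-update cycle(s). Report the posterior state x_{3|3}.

x_post = [-2.4848, 0.6677]

step 1: x^-=[-1.0732, 1.5600]  P^-=[0.5063 0.1852; 0.1852 0.9600]  H_jac=[0.4773 0.0000; 0.0000 -0.9999]  S=[0.5453 -0.0564; -0.0564 1.3199]  K=[0.4305 -0.1219; 0.0873 -0.7236]  nu=[-1.6813, 1.3292]  x^+=[-1.9590, 0.4515]  P^+=[0.3797 0.0301; 0.0301 0.2577]
step 2: x^-=[-1.8326, 0.4515]  P^-=[0.5167 0.1083; 0.1083 0.5277]  H_jac=[-0.2588 0.0000; 0.0000 -0.4363]  S=[0.4646 0.0442; 0.0442 0.4605]  K=[-0.2807 -0.0756; -0.0128 -0.4988]  nu=[1.6459, -2.0998]  x^+=[-2.1357, 1.4778]  P^+=[0.4756 0.0830; 0.0830 0.4125]
step 3: x^-=[-1.7220, 1.4778]  P^-=[0.6544 0.2045; 0.2045 0.6825]  H_jac=[-0.1506 0.0000; 0.0000 -0.9957]  S=[0.4448 0.0627; 0.0627 1.0366]  K=[-0.1955 -0.1846; 0.0233 -0.6570]  nu=[2.6486, 1.3271]  x^+=[-2.4848, 0.6677]  P^+=[0.5976 0.0730; 0.0730 0.2368]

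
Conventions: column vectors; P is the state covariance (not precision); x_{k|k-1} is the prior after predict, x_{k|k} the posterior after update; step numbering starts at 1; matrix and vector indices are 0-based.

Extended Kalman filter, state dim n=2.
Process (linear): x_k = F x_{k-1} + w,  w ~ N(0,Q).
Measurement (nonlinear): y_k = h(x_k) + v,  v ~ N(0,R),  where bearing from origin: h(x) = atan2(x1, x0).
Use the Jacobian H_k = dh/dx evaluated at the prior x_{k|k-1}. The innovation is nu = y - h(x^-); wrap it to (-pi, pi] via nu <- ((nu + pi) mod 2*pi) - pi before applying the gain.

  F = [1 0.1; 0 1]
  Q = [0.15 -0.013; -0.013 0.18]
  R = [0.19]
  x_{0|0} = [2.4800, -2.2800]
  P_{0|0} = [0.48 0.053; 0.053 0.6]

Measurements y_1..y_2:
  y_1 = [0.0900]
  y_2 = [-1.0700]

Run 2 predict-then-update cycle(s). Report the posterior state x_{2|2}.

x_post = [2.3913, -2.0740]

step 1: x^-=[2.2520, -2.2800]  P^-=[0.6466 0.1000; 0.1000 0.7800]  H_jac=[0.2220 0.2193]  S=[0.2691]  K=[0.6149; 0.7181]  nu=[0.8816]  x^+=[2.7941, -1.6470]  P^+=[0.5448 -0.0188; -0.0188 0.6412]
step 2: x^-=[2.6294, -1.6470]  P^-=[0.6975 0.0323; 0.0323 0.8212]  H_jac=[0.1711 0.2731]  S=[0.2747]  K=[0.4665; 0.8367]  nu=[-0.5104]  x^+=[2.3913, -2.0740]  P^+=[0.6377 -0.0749; -0.0749 0.6289]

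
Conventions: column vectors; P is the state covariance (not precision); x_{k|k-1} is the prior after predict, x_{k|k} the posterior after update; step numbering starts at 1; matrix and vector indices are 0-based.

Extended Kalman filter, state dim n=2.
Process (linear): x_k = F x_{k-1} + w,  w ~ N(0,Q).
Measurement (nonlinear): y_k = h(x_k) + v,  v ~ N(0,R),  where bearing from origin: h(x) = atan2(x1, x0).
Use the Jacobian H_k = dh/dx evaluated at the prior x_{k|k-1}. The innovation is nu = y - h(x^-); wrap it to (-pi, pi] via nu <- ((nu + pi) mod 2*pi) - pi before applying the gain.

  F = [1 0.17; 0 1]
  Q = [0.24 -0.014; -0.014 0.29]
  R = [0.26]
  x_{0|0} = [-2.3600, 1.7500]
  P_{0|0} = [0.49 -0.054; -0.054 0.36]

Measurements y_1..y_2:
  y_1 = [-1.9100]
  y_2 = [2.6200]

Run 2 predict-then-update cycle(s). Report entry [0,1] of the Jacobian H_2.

step 1: x^-=[-2.0625, 1.7500]  P^-=[0.7220 -0.0068; -0.0068 0.6500]  H_jac=[-0.2392 -0.2819]  S=[0.3520]  K=[-0.4851; -0.5159]  nu=[1.9352]  x^+=[-3.0013, 0.7517]  P^+=[0.6392 -0.0949; -0.0949 0.5563]
step 2: x^-=[-2.8735, 0.7517]  P^-=[0.8630 -0.0143; -0.0143 0.8463]  H_jac=[-0.0852 -0.3257]  S=[0.3553]  K=[-0.1938; -0.7725]  nu=[-0.2657]  x^+=[-2.8220, 0.9570]  P^+=[0.8497 -0.0675; -0.0675 0.6343]

H_jac[0,1] = -0.3257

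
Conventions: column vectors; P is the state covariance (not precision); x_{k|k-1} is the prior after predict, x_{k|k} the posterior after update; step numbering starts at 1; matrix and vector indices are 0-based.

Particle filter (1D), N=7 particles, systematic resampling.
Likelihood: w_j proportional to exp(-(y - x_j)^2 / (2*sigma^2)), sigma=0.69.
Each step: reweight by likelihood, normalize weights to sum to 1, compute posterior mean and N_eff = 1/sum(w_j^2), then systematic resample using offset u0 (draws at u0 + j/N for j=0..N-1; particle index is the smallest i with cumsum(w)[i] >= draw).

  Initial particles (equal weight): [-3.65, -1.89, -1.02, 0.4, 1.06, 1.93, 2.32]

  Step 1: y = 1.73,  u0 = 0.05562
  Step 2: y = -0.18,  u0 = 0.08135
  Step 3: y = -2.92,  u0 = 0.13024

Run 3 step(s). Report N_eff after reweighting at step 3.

step 1: w=[0.0000, 0.0000, 0.0001, 0.0641, 0.2565, 0.3941, 0.2851]  mean=1.7195  Neff=3.2625  idx=[3, 4, 5, 5, 5, 6, 6]
step 2: w=[0.7535, 0.2134, 0.0100, 0.0100, 0.0100, 0.0015, 0.0015]  mean=0.5926  Neff=1.6295  idx=[0, 0, 0, 0, 0, 1, 1]
step 3: w=[0.1995, 0.1995, 0.1995, 0.1995, 0.1995, 0.0013, 0.0013]  mean=0.4017  Neff=5.0253  idx=[0, 1, 2, 2, 3, 4, 4]

N_eff = 5.0253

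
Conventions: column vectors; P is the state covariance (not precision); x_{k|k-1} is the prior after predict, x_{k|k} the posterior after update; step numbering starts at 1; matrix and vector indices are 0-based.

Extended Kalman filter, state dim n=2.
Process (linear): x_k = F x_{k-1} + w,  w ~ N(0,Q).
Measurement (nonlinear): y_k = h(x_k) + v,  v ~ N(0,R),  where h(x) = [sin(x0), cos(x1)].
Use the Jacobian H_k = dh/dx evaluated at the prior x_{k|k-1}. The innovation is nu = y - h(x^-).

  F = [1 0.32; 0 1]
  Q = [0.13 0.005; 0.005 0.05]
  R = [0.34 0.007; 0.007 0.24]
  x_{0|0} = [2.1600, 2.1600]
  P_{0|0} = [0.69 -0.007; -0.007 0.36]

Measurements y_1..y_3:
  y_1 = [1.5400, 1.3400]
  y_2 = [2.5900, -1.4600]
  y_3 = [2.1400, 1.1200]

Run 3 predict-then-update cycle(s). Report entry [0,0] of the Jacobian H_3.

step 1: x^-=[2.8512, 2.1600]  P^-=[0.8524 0.1132; 0.1132 0.4100]  H_jac=[-0.9581 0.0000; 0.0000 -0.8314]  S=[1.1225 0.0972; 0.0972 0.5234]  K=[-0.7236 -0.0455; -0.0409 -0.6437]  nu=[1.2537, 1.8957]  x^+=[1.8578, 0.8885]  P^+=[0.2571 0.0192; 0.0192 0.1862]
step 2: x^-=[2.1421, 0.8885]  P^-=[0.4185 0.0838; 0.0838 0.2362]  H_jac=[-0.5408 0.0000; 0.0000 -0.7761]  S=[0.4624 0.0422; 0.0422 0.3823]  K=[-0.4787 -0.1173; -0.0548 -0.4734]  nu=[1.7488, -2.0906]  x^+=[1.5502, 1.7824]  P^+=[0.3025 0.0406; 0.0406 0.1469]
step 3: x^-=[2.1206, 1.7824]  P^-=[0.4735 0.0926; 0.0926 0.1969]  H_jac=[-0.5225 0.0000; 0.0000 -0.9777]  S=[0.4693 0.0543; 0.0543 0.4282]  K=[-0.5103 -0.1467; -0.0518 -0.4430]  nu=[1.2873, 1.3300]  x^+=[1.2685, 1.1265]  P^+=[0.3340 0.0397; 0.0397 0.1091]

H_jac[0,0] = -0.5225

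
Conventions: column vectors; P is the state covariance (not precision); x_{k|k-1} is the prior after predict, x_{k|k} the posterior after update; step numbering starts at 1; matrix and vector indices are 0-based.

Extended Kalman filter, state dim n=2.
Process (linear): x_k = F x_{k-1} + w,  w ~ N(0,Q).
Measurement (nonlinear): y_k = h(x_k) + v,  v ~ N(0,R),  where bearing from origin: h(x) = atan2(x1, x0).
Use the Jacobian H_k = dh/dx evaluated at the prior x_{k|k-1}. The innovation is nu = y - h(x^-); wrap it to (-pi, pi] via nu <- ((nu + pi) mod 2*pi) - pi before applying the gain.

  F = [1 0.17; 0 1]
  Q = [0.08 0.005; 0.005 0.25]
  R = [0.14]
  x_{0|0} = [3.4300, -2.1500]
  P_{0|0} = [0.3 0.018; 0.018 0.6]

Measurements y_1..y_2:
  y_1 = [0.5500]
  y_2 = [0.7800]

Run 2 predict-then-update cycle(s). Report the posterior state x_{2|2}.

step 1: x^-=[3.0645, -2.1500]  P^-=[0.4035 0.1250; 0.1250 0.8500]  H_jac=[0.1534 0.2187]  S=[0.1985]  K=[0.4495; 1.0329]  nu=[1.1618]  x^+=[3.5867, -0.9500]  P^+=[0.3634 0.0328; 0.0328 0.6382]
step 2: x^-=[3.4252, -0.9500]  P^-=[0.4730 0.1463; 0.1463 0.8882]  H_jac=[0.0752 0.2711]  S=[0.2139]  K=[0.3517; 1.1771]  nu=[1.0506]  x^+=[3.7947, 0.2865]  P^+=[0.4465 0.0578; 0.0578 0.5918]

x_post = [3.7947, 0.2865]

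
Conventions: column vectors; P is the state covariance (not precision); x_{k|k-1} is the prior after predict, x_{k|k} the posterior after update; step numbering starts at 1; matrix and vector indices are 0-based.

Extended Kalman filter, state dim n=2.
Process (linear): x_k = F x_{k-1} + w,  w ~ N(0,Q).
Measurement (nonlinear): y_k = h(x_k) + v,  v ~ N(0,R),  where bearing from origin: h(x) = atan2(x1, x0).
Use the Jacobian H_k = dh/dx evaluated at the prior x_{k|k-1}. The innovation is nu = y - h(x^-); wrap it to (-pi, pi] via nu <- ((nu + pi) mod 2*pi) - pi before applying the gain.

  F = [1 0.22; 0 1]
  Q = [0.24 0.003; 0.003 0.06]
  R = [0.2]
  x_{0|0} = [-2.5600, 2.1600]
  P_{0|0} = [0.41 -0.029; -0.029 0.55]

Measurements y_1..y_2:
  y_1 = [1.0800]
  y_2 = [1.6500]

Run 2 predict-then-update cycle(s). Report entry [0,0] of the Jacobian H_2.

H_jac[0,0] = -0.3296

step 1: x^-=[-2.0848, 2.1600]  P^-=[0.6639 0.0950; 0.0950 0.6100]  H_jac=[-0.2397 -0.2313]  S=[0.2813]  K=[-0.6437; -0.5826]  nu=[-1.2585]  x^+=[-1.2747, 2.8931]  P^+=[0.5473 -0.0105; -0.0105 0.5145]
step 2: x^-=[-0.6382, 2.8931]  P^-=[0.8076 0.1057; 0.1057 0.5745]  H_jac=[-0.3296 -0.0727]  S=[0.2958]  K=[-0.9257; -0.2590]  nu=[-0.1379]  x^+=[-0.5105, 2.9289]  P^+=[0.5540 0.0348; 0.0348 0.5547]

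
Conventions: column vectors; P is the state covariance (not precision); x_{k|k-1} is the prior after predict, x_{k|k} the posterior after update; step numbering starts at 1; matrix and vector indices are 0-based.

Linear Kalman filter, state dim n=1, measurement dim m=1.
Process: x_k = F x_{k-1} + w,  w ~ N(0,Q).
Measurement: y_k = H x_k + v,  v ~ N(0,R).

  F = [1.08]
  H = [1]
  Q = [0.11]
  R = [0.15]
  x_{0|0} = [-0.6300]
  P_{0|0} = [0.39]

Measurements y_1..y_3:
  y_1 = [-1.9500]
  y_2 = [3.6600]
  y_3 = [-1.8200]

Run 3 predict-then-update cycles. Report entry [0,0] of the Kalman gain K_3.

K[0,0] = 0.5936

step 1: x^-=[-0.6804]  P^-=[0.5649]  S=[0.7149]  K=[0.7902]  nu=[-1.2696]  x^+=[-1.6836]  P^+=[0.1185]
step 2: x^-=[-1.8183]  P^-=[0.2482]  S=[0.3982]  K=[0.6234]  nu=[5.4783]  x^+=[1.5966]  P^+=[0.0935]
step 3: x^-=[1.7243]  P^-=[0.2191]  S=[0.3691]  K=[0.5936]  nu=[-3.5443]  x^+=[-0.3795]  P^+=[0.0890]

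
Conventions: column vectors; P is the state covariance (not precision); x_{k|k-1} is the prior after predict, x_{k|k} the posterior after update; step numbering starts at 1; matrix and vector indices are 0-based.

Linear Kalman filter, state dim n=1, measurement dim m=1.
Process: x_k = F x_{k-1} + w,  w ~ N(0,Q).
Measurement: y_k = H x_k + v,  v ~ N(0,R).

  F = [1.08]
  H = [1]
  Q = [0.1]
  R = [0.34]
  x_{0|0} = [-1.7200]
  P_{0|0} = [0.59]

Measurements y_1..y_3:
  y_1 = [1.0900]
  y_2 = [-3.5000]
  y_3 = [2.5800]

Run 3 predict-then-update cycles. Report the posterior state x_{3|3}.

step 1: x^-=[-1.8576]  P^-=[0.7882]  S=[1.1282]  K=[0.6986]  nu=[2.9476]  x^+=[0.2017]  P^+=[0.2375]
step 2: x^-=[0.2178]  P^-=[0.3771]  S=[0.7171]  K=[0.5258]  nu=[-3.7178]  x^+=[-1.7372]  P^+=[0.1788]
step 3: x^-=[-1.8761]  P^-=[0.3085]  S=[0.6485]  K=[0.4757]  nu=[4.4561]  x^+=[0.2438]  P^+=[0.1618]

x_post = [0.2438]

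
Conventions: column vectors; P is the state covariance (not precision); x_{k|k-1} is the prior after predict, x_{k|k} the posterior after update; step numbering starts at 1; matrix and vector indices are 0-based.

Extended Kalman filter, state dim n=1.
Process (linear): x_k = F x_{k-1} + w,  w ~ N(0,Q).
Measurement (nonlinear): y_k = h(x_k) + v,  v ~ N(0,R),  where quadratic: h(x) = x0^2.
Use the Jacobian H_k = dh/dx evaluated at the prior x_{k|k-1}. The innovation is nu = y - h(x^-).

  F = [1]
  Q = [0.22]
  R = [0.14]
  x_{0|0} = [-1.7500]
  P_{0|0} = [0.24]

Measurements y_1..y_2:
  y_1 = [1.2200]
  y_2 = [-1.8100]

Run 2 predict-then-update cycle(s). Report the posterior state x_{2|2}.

step 1: x^-=[-1.7500]  P^-=[0.4600]  H_jac=[-3.5000]  S=[5.7750]  K=[-0.2788]  nu=[-1.8425]  x^+=[-1.2363]  P^+=[0.0112]
step 2: x^-=[-1.2363]  P^-=[0.2312]  H_jac=[-2.4727]  S=[1.5533]  K=[-0.3680]  nu=[-3.3385]  x^+=[-0.0079]  P^+=[0.0208]

x_post = [-0.0079]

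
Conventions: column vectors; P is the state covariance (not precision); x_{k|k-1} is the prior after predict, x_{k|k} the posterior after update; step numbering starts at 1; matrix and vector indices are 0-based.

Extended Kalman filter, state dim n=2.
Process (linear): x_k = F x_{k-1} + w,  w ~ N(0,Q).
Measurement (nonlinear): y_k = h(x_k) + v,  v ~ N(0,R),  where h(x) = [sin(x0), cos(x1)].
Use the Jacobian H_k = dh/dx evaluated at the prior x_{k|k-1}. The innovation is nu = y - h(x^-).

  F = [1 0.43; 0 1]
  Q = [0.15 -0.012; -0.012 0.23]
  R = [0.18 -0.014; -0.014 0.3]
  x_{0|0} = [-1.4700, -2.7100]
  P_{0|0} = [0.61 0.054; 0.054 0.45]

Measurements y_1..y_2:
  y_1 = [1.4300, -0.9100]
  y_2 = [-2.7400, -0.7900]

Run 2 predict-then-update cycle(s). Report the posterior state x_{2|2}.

step 1: x^-=[-2.6353, -2.7100]  P^-=[0.8896 0.2355; 0.2355 0.6800]  H_jac=[-0.8745 0.0000; 0.0000 0.4183]  S=[0.8604 -0.1002; -0.1002 0.4190]  K=[-0.9020 0.0195; -0.1649 0.6395]  nu=[1.9149, -0.0017]  x^+=[-4.3625, -3.0269]  P^+=[0.1860 0.0442; 0.0442 0.4641]
step 2: x^-=[-5.6641, -3.0269]  P^-=[0.4598 0.2318; 0.2318 0.6941]  H_jac=[0.8144 0.0000; 0.0000 0.1144]  S=[0.4850 0.0076; 0.0076 0.3091]  K=[0.7711 0.0668; 0.3853 0.2475]  nu=[-3.3203, 0.2034]  x^+=[-8.2107, -4.2560]  P^+=[0.1693 0.0809; 0.0809 0.6017]

x_post = [-8.2107, -4.2560]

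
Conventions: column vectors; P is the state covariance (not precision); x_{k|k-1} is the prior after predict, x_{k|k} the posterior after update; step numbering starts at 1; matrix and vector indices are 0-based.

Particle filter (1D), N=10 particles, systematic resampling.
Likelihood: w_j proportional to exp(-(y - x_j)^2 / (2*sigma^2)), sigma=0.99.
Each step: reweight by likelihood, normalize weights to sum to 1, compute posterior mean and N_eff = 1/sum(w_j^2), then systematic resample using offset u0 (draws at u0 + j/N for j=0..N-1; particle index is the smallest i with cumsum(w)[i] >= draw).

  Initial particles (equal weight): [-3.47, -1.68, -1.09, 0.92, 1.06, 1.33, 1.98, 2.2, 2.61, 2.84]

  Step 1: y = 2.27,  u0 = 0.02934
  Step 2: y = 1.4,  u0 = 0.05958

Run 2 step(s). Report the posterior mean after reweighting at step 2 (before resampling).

step 1: w=[0.0000, 0.0001, 0.0006, 0.0751, 0.0902, 0.1213, 0.1823, 0.1898, 0.1794, 0.1612]  mean=2.0300  Neff=6.4128  idx=[3, 4, 5, 6, 6, 7, 7, 8, 8, 9]
step 2: w=[0.1226, 0.1300, 0.1376, 0.1162, 0.1162, 0.0995, 0.0995, 0.0653, 0.0653, 0.0479]  mean=1.8083  Neff=9.2197  idx=[0, 1, 2, 2, 3, 4, 5, 6, 7, 9]

post_mean = 1.8083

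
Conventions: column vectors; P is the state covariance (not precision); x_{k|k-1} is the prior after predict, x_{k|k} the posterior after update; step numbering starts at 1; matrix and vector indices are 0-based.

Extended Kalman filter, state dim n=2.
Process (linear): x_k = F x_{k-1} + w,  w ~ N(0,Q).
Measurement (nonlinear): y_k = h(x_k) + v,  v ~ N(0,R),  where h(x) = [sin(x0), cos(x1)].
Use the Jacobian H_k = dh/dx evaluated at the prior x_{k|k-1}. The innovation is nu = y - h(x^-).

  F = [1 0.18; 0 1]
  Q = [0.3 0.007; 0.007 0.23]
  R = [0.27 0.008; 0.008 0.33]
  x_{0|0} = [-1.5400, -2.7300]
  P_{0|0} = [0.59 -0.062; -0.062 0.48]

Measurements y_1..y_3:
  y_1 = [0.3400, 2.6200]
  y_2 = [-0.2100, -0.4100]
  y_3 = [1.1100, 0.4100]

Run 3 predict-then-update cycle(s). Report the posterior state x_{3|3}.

x_post = [-3.9066, -1.2918]

step 1: x^-=[-2.0314, -2.7300]  P^-=[0.8832 0.0314; 0.0314 0.7100]  H_jac=[-0.4445 0.0000; 0.0000 0.4001]  S=[0.4445 0.0024; 0.0024 0.4436]  K=[-0.8834 0.0331; -0.0349 0.6405]  nu=[1.2358, 3.5365]  x^+=[-3.0059, -0.5081]  P^+=[0.5360 0.0097; 0.0097 0.5276]
step 2: x^-=[-3.0974, -0.5081]  P^-=[0.8566 0.1116; 0.1116 0.7576]  H_jac=[-0.9990 0.0000; 0.0000 0.4865]  S=[1.1249 -0.0463; -0.0463 0.5093]  K=[-0.7592 0.0377; -0.0696 0.7174]  nu=[-0.1658, -1.2837]  x^+=[-3.0199, -1.4174]  P^+=[0.2049 0.0131; 0.0131 0.4854]
step 3: x^-=[-3.2750, -1.4174]  P^-=[0.5253 0.1074; 0.1074 0.7154]  H_jac=[-0.9911 0.0000; 0.0000 0.9883]  S=[0.7860 -0.0972; -0.0972 1.0287]  K=[-0.6573 0.0411; -0.0511 0.6825]  nu=[0.9770, 0.2572]  x^+=[-3.9066, -1.2918]  P^+=[0.1787 0.0084; 0.0084 0.2275]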